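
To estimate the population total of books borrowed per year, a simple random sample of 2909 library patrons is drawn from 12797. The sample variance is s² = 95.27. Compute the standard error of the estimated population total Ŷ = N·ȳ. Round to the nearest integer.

2036

Var(Ŷ) = N²·Var(ȳ) = N²·(1 − n/N)·s²/n.
f = 2909/12797 = 0.22731890; Var(ȳ) = 0.77268110·95.27/2909 = 0.025305372.
Var(Ŷ) = 12797² · 0.025305372 = 4.1440889 × 10^6.
SE(Ŷ) = √(4.1440889 × 10^6) = 2036.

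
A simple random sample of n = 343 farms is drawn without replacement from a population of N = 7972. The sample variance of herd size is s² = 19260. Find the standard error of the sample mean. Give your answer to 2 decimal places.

7.33

Under SRS without replacement, Var(ȳ) = (1 − f)·s²/n with f = n/N = 343/7972 = 0.04302559.
Var(ȳ) = (1 − 0.04302559)·19260/343 = 0.95697441·56.151603 = 53.735648.
SE(ȳ) = √(53.735648) = 7.33.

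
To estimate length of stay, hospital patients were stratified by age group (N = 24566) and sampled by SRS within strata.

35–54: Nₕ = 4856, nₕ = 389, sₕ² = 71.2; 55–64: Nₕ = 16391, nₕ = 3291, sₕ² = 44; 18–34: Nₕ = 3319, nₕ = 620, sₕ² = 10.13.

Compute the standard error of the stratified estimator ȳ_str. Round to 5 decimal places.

0.10760

Var(ȳ_str) = Σₕ Wₕ²(1 − fₕ)sₕ²/nₕ with Wₕ = Nₕ/N, N = 24566.
35–54: Wₕ = 0.19767158; term = 0.19767158²·(1 − 0.08010708)·71.2/389 = 0.0065789431.
55–64: Wₕ = 0.66722299; term = 0.66722299²·(1 − 0.20078092)·44/3291 = 0.0047569945.
18–34: Wₕ = 0.13510543; term = 0.13510543²·(1 − 0.18680325)·10.13/620 = 2.4252639 × 10^-4.
Sum = 0.011578464.
SE = √(0.011578464) = 0.10760.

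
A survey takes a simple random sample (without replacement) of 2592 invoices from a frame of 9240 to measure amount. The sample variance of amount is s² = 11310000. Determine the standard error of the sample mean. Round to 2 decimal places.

Under SRS without replacement, Var(ȳ) = (1 − f)·s²/n with f = n/N = 2592/9240 = 0.28051948.
Var(ȳ) = (1 − 0.28051948)·11310000/2592 = 0.71948052·4363.4259 = 3139.4.
SE(ȳ) = √(3139.4) = 56.03.

56.03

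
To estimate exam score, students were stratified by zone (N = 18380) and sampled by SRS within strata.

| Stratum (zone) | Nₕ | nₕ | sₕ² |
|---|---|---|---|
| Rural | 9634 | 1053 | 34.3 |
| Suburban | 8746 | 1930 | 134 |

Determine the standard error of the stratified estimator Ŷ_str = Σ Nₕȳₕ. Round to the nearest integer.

Var(Ŷ_str) = Σₕ Nₕ²(1 − fₕ)sₕ²/nₕ.
Rural: 9634²·(1 − 1053/9634)·34.3/1053 = 2.6928384 × 10^6.
Suburban: 8746²·(1 − 1930/8746)·134/1930 = 4.1389153 × 10^6.
Sum = 6.8317537 × 10^6.
SE = √(6.8317537 × 10^6) = 2614.

2614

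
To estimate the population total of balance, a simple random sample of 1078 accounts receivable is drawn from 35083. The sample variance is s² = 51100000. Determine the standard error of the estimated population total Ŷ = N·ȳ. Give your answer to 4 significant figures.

Var(Ŷ) = N²·Var(ȳ) = N²·(1 − n/N)·s²/n.
f = 1078/35083 = 0.03072713; Var(ȳ) = 0.96927287·51100000/1078 = 45946.051.
Var(Ŷ) = 35083² · 45946.051 = 5.6551176 × 10^13.
SE(Ŷ) = √(5.6551176 × 10^13) = 7.520 × 10^6.

7.520 × 10^6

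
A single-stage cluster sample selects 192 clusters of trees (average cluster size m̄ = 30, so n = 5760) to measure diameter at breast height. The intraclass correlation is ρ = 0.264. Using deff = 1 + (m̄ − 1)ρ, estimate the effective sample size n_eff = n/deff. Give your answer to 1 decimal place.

665.4

deff = 1 + (30 − 1)·0.264 = 1 + 7.656 = 8.656.
n_eff = 5760 / 8.656 = 665.4.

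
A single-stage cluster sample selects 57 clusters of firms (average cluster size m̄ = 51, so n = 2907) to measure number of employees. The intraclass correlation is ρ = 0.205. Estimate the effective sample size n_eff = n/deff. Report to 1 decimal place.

deff = 1 + (51 − 1)·0.205 = 1 + 10.25 = 11.25.
n_eff = 2907 / 11.25 = 258.4.

258.4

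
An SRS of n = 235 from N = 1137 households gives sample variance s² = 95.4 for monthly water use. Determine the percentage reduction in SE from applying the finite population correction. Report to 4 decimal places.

10.9317

f = n/N = 235/1137 = 0.20668426.
SE_no-fpc = √(s²/n) = 0.6371479; SE_fpc = √((1−f)s²/n) = 0.56749664.
Ratio = √(1−f) = 0.89068274. Reduction = 100·(1 − 0.89068274) = 10.9317%.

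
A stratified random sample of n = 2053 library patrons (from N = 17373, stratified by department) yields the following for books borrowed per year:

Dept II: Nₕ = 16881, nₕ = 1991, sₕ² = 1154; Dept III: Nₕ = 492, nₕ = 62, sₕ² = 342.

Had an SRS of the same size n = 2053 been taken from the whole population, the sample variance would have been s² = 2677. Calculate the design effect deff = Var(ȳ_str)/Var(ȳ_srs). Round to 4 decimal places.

0.4232

Var(ȳ_str) = Σ Wₕ²(1−fₕ)sₕ²/nₕ with Wₕ = Nₕ/17373:
  Dept II: (16881/17373)²·(1−1991/16881)·1154/1991 = 0.48270053
  Dept III: (492/17373)²·(1−62/492)·342/62 = 0.0038665029
  → Var(ȳ_str) = 0.48656703.
Var(ȳ_srs) = (1 − 2053/17373)·2677/2053 = 1.1498558.
deff = 0.48656703 / 1.1498558 = 0.4232.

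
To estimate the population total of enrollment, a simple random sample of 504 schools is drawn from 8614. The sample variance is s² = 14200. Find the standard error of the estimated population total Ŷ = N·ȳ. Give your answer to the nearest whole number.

Var(Ŷ) = N²·Var(ȳ) = N²·(1 − n/N)·s²/n.
f = 504/8614 = 0.05850940; Var(ȳ) = 0.94149060·14200/504 = 26.526124.
Var(Ŷ) = 8614² · 26.526124 = 1.9682648 × 10^9.
SE(Ŷ) = √(1.9682648 × 10^9) = 44365.

44365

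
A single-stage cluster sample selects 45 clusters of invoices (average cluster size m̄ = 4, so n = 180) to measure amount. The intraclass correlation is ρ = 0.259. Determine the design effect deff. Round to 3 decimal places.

deff = 1 + (4 − 1)·0.259 = 1 + 0.777 = 1.777.

1.777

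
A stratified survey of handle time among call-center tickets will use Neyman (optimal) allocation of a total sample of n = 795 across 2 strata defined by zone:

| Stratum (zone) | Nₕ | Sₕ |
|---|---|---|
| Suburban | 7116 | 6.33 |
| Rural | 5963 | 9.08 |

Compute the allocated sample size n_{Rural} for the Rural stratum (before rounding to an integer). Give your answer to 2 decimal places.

433.97

Neyman allocation: nₕ = n·NₕSₕ / Σⱼ NⱼSⱼ.
Σ NⱼSⱼ = 7116·6.33 + 5963·9.08 = 99188.32.
n_{Rural} = 795·5963·9.08 / 99188.32 = 433.97.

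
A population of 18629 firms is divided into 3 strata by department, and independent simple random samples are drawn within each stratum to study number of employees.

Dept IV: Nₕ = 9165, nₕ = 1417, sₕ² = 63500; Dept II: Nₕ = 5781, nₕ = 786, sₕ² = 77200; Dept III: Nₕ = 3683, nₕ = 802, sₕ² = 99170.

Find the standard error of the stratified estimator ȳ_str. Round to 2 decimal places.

Var(ȳ_str) = Σₕ Wₕ²(1 − fₕ)sₕ²/nₕ with Wₕ = Nₕ/N, N = 18629.
Dept IV: Wₕ = 0.49197488; term = 0.49197488²·(1 − 0.15460993)·63500/1417 = 9.1695257.
Dept II: Wₕ = 0.31032262; term = 0.31032262²·(1 − 0.13596264)·77200/786 = 8.172485.
Dept III: Wₕ = 0.19770251; term = 0.19770251²·(1 − 0.21775726)·99170/802 = 3.7806967.
Sum = 21.122707.
SE = √(21.122707) = 4.60.

4.60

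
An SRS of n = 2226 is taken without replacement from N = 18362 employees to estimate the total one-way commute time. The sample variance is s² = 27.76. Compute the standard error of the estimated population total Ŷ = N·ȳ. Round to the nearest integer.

1922

Var(Ŷ) = N²·Var(ȳ) = N²·(1 − n/N)·s²/n.
f = 2226/18362 = 0.12122862; Var(ȳ) = 0.87877138·27.76/2226 = 0.010958982.
Var(Ŷ) = 18362² · 0.010958982 = 3.6949637 × 10^6.
SE(Ŷ) = √(3.6949637 × 10^6) = 1922.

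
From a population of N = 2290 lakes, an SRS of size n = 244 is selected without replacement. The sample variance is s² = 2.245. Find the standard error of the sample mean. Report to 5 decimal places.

Under SRS without replacement, Var(ȳ) = (1 − f)·s²/n with f = n/N = 244/2290 = 0.10655022.
Var(ȳ) = (1 − 0.10655022)·2.245/244 = 0.89344978·0.0092008197 = 0.0082204703.
SE(ȳ) = √(0.0082204703) = 0.09067.

0.09067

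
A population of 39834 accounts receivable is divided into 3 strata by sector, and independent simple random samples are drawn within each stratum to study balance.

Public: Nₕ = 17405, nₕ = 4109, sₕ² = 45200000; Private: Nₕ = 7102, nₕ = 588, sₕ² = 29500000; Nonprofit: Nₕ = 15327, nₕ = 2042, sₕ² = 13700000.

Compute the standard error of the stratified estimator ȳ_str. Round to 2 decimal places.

62.67

Var(ȳ_str) = Σₕ Wₕ²(1 − fₕ)sₕ²/nₕ with Wₕ = Nₕ/N, N = 39834.
Public: Wₕ = 0.43693829; term = 0.43693829²·(1 − 0.23608159)·45200000/4109 = 1604.3144.
Private: Wₕ = 0.17828990; term = 0.17828990²·(1 − 0.08279358)·29500000/588 = 1462.7337.
Nonprofit: Wₕ = 0.38477180; term = 0.38477180²·(1 − 0.13322894)·13700000/2042 = 860.94559.
Sum = 3927.9937.
SE = √(3927.9937) = 62.67.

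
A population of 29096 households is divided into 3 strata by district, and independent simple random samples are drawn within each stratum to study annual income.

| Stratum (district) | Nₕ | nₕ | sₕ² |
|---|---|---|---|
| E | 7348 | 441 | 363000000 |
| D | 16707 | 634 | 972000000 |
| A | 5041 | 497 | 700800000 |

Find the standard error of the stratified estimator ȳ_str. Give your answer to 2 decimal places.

Var(ȳ_str) = Σₕ Wₕ²(1 − fₕ)sₕ²/nₕ with Wₕ = Nₕ/N, N = 29096.
E: Wₕ = 0.25254330; term = 0.25254330²·(1 − 0.06001633)·363000000/441 = 49346.921.
D: Wₕ = 0.57420264; term = 0.57420264²·(1 − 0.03794817)·972000000/634 = 486301.77.
A: Wₕ = 0.17325406; term = 0.17325406²·(1 − 0.09859155)·700800000/497 = 38152.777.
Sum = 573801.47.
SE = √(573801.47) = 757.50.

757.50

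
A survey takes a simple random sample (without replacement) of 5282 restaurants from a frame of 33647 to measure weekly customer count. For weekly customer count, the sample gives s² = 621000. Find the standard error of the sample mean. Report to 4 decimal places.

9.9555

Under SRS without replacement, Var(ȳ) = (1 − f)·s²/n with f = n/N = 5282/33647 = 0.15698279.
Var(ȳ) = (1 − 0.15698279)·621000/5282 = 0.84301721·117.5691 = 99.112777.
SE(ȳ) = √(99.112777) = 9.9555.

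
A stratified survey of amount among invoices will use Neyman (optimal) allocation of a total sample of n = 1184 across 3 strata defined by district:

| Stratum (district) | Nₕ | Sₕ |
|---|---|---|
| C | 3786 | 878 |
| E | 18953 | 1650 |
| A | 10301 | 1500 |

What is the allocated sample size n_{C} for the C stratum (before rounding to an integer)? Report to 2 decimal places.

78.64

Neyman allocation: nₕ = n·NₕSₕ / Σⱼ NⱼSⱼ.
Σ NⱼSⱼ = 3786·878 + 18953·1650 + 10301·1500 = 5.0048058 × 10^7.
n_{C} = 1184·3786·878 / (5.0048058 × 10^7) = 78.64.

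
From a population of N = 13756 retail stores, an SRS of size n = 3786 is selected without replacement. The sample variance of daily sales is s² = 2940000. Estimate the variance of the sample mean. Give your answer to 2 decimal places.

Under SRS without replacement, Var(ȳ) = (1 − f)·s²/n with f = n/N = 3786/13756 = 0.27522536.
Var(ȳ) = (1 − 0.27522536)·2940000/3786 = 0.72477464·776.54517 = 562.82025.

562.82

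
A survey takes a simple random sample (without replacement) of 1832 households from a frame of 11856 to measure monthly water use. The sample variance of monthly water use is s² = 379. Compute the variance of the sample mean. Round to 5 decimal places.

Under SRS without replacement, Var(ȳ) = (1 − f)·s²/n with f = n/N = 1832/11856 = 0.15452092.
Var(ȳ) = (1 − 0.15452092)·379/1832 = 0.84547908·0.20687773 = 0.17491079.

0.17491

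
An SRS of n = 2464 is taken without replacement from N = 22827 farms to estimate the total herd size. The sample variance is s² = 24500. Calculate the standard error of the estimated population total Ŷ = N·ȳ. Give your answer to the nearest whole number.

67984

Var(Ŷ) = N²·Var(ȳ) = N²·(1 − n/N)·s²/n.
f = 2464/22827 = 0.10794235; Var(ȳ) = 0.89205765·24500/2464 = 8.8698914.
Var(Ŷ) = 22827² · 8.8698914 = 4.6218514 × 10^9.
SE(Ŷ) = √(4.6218514 × 10^9) = 67984.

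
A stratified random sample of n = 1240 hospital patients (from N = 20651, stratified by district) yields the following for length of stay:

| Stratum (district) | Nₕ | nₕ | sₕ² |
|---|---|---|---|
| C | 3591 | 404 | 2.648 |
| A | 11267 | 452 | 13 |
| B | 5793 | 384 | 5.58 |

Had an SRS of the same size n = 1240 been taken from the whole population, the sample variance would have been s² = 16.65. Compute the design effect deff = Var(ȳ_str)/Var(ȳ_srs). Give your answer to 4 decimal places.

Var(ȳ_str) = Σ Wₕ²(1−fₕ)sₕ²/nₕ with Wₕ = Nₕ/20651:
  C: (3591/20651)²·(1−404/3591)·2.648/404 = 1.7589436 × 10^-4
  A: (11267/20651)²·(1−452/11267)·13/452 = 0.0082178377
  B: (5793/20651)²·(1−384/5793)·5.58/384 = 0.0010676805
  → Var(ȳ_str) = 0.0094614126.
Var(ȳ_srs) = (1 − 1240/20651)·16.65/1240 = 0.012621163.
deff = 0.0094614126 / 0.012621163 = 0.7496.

0.7496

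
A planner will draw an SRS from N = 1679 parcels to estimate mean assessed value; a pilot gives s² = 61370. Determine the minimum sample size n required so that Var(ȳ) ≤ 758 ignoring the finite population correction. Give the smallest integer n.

81

Without fpc, n₀ = s²/D = 61370/758 = 80.9631.
Rounding up, n = 81.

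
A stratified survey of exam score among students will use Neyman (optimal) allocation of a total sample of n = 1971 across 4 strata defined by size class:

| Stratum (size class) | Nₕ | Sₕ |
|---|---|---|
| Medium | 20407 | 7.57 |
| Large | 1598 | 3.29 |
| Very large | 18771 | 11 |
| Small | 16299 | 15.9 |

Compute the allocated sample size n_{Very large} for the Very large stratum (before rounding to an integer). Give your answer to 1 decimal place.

650.8

Neyman allocation: nₕ = n·NₕSₕ / Σⱼ NⱼSⱼ.
Σ NⱼSⱼ = 20407·7.57 + 1598·3.29 + 18771·11 + 16299·15.9 = 625373.51.
n_{Very large} = 1971·18771·11 / 625373.51 = 650.8.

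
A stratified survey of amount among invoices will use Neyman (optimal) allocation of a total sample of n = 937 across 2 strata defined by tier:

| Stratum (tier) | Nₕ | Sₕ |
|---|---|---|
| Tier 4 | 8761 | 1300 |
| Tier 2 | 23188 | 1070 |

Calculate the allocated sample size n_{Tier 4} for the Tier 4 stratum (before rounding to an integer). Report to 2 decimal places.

Neyman allocation: nₕ = n·NₕSₕ / Σⱼ NⱼSⱼ.
Σ NⱼSⱼ = 8761·1300 + 23188·1070 = 3.620046 × 10^7.
n_{Tier 4} = 937·8761·1300 / (3.620046 × 10^7) = 294.80.

294.80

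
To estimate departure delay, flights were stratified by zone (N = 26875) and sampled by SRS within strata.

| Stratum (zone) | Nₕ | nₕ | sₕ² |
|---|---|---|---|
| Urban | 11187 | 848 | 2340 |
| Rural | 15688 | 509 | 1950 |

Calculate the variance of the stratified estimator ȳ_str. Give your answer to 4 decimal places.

1.7050

Var(ȳ_str) = Σₕ Wₕ²(1 − fₕ)sₕ²/nₕ with Wₕ = Nₕ/N, N = 26875.
Urban: Wₕ = 0.41626047; term = 0.41626047²·(1 − 0.07580227)·2340/848 = 0.44189108.
Rural: Wₕ = 0.58373953; term = 0.58373953²·(1 − 0.03244518)·1950/509 = 1.2630793.
Sum = 1.7049704.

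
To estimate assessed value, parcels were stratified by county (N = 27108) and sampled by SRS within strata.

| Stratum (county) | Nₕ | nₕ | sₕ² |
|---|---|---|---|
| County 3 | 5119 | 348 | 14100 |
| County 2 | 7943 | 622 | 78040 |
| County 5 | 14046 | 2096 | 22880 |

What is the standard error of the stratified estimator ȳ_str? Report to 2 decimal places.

3.71

Var(ȳ_str) = Σₕ Wₕ²(1 − fₕ)sₕ²/nₕ with Wₕ = Nₕ/N, N = 27108.
County 3: Wₕ = 0.18883724; term = 0.18883724²·(1 − 0.06798203)·14100/348 = 1.3466026.
County 2: Wₕ = 0.29301313; term = 0.29301313²·(1 − 0.07830794)·78040/622 = 9.9285743.
County 5: Wₕ = 0.51814962; term = 0.51814962²·(1 − 0.14922398)·22880/2096 = 2.4933908.
Sum = 13.768568.
SE = √(13.768568) = 3.71.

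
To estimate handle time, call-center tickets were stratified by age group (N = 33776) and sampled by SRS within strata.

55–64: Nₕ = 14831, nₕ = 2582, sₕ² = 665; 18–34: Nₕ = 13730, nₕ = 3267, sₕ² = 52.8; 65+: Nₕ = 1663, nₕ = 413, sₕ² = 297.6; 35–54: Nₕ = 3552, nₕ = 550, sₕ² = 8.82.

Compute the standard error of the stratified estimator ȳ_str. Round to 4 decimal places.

0.2110

Var(ȳ_str) = Σₕ Wₕ²(1 − fₕ)sₕ²/nₕ with Wₕ = Nₕ/N, N = 33776.
55–64: Wₕ = 0.43909877; term = 0.43909877²·(1 − 0.17409480)·665/2582 = 0.041012859.
18–34: Wₕ = 0.40650166; term = 0.40650166²·(1 − 0.23794610)·52.8/3267 = 0.0020351439.
65+: Wₕ = 0.04923614; term = 0.04923614²·(1 − 0.24834636)·297.6/413 = 0.001313012.
35–54: Wₕ = 0.10516343; term = 0.10516343²·(1 − 0.15484234)·8.82/550 = 1.4989016 × 10^-4.
Sum = 0.044510905.
SE = √(0.044510905) = 0.2110.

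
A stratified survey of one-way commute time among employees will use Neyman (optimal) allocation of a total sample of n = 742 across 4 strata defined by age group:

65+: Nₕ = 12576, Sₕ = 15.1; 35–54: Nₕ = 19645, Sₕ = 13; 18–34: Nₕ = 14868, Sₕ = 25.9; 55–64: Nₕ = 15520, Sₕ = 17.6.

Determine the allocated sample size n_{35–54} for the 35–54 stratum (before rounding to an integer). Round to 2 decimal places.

Neyman allocation: nₕ = n·NₕSₕ / Σⱼ NⱼSⱼ.
Σ NⱼSⱼ = 12576·15.1 + 19645·13 + 14868·25.9 + 15520·17.6 = 1.1035158 × 10^6.
n_{35–54} = 742·19645·13 / (1.1035158 × 10^6) = 171.72.

171.72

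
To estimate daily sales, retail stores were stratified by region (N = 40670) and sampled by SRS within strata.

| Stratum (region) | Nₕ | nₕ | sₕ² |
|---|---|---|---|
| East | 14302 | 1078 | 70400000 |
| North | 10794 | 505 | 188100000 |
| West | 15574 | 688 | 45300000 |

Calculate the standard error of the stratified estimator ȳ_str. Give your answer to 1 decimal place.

204.2

Var(ȳ_str) = Σₕ Wₕ²(1 − fₕ)sₕ²/nₕ with Wₕ = Nₕ/N, N = 40670.
East: Wₕ = 0.35165970; term = 0.35165970²·(1 − 0.07537407)·70400000/1078 = 7467.327.
North: Wₕ = 0.26540448; term = 0.26540448²·(1 − 0.04678525)·188100000/505 = 25009.48.
West: Wₕ = 0.38293582; term = 0.38293582²·(1 − 0.04417619)·45300000/688 = 9228.6804.
Sum = 41705.487.
SE = √(41705.487) = 204.2.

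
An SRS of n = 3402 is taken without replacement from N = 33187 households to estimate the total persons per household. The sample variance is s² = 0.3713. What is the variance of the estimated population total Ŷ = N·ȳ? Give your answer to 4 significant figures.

Var(Ŷ) = N²·Var(ȳ) = N²·(1 − n/N)·s²/n.
f = 3402/33187 = 0.10251002; Var(ȳ) = 0.89748998·0.3713/3402 = 9.7953566 × 10^-5.
Var(Ŷ) = 33187² · (9.7953566 × 10^-5) = 107883.8.

107900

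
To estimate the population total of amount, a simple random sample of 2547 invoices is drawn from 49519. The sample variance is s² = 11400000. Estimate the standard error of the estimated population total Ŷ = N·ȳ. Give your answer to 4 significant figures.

Var(Ŷ) = N²·Var(ȳ) = N²·(1 − n/N)·s²/n.
f = 2547/49519 = 0.05143480; Var(ȳ) = 0.94856520·11400000/2547 = 4245.6393.
Var(Ŷ) = 49519² · 4245.6393 = 1.0410865 × 10^13.
SE(Ŷ) = √(1.0410865 × 10^13) = 3.227 × 10^6.

3.227 × 10^6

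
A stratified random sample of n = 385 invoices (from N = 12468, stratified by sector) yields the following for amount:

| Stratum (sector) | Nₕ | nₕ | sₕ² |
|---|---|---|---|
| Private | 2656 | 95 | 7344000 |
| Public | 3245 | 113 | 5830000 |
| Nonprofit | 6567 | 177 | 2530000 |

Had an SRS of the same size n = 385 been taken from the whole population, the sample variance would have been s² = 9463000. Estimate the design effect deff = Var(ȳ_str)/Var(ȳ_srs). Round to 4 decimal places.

Var(ȳ_str) = Σ Wₕ²(1−fₕ)sₕ²/nₕ with Wₕ = Nₕ/12468:
  Private: (2656/12468)²·(1−95/2656)·7344000/95 = 3382.6193
  Public: (3245/12468)²·(1−113/3245)·5830000/113 = 3373.1292
  Nonprofit: (6567/12468)²·(1−177/6567)·2530000/177 = 3858.527
  → Var(ȳ_str) = 10614.276.
Var(ȳ_srs) = (1 − 385/12468)·9463000/385 = 23820.238.
deff = 10614.276 / 23820.238 = 0.4456.

0.4456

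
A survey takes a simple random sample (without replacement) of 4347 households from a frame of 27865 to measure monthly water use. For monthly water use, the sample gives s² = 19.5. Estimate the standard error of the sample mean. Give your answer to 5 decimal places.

0.06153

Under SRS without replacement, Var(ȳ) = (1 − f)·s²/n with f = n/N = 4347/27865 = 0.15600215.
Var(ȳ) = (1 − 0.15600215)·19.5/4347 = 0.84399785·0.0044858523 = 0.0037860497.
SE(ȳ) = √(0.0037860497) = 0.06153.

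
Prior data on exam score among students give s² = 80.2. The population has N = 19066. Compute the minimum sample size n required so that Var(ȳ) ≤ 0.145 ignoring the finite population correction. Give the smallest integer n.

Without fpc, n₀ = s²/D = 80.2/0.145 = 553.1034.
Rounding up, n = 554.

554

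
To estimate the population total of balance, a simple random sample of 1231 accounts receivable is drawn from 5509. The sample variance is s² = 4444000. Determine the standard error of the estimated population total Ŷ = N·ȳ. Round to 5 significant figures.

291690

Var(Ŷ) = N²·Var(ȳ) = N²·(1 − n/N)·s²/n.
f = 1231/5509 = 0.22345253; Var(ȳ) = 0.77654747·4444000/1231 = 2803.3931.
Var(Ŷ) = 5509² · 2803.3931 = 8.5080404 × 10^10.
SE(Ŷ) = √(8.5080404 × 10^10) = 291690.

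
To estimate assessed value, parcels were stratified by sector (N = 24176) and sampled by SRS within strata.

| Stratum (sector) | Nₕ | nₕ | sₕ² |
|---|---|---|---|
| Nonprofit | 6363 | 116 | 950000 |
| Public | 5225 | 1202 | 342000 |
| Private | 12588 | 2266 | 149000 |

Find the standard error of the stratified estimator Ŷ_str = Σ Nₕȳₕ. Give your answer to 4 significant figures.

Var(Ŷ_str) = Σₕ Nₕ²(1 − fₕ)sₕ²/nₕ.
Nonprofit: 6363²·(1 − 116/6363)·950000/116 = 3.2553602 × 10^11.
Public: 5225²·(1 − 1202/5225)·342000/1202 = 5.9807819 × 10^9.
Private: 12588²·(1 − 2266/12588)·149000/2266 = 8.5437189 × 10^9.
Sum = 3.4006052 × 10^11.
SE = √(3.4006052 × 10^11) = 583100.

583100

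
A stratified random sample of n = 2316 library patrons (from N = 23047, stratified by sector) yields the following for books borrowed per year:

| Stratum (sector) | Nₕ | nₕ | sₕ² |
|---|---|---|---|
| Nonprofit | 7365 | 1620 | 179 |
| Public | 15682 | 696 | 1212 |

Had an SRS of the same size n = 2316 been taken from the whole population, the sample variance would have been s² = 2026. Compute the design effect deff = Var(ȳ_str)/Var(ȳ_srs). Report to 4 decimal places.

Var(ȳ_str) = Σ Wₕ²(1−fₕ)sₕ²/nₕ with Wₕ = Nₕ/23047:
  Nonprofit: (7365/23047)²·(1−1620/7365)·179/1620 = 0.0088018102
  Public: (15682/23047)²·(1−696/15682)·1212/696 = 0.77046294
  → Var(ȳ_str) = 0.77926475.
Var(ȳ_srs) = (1 − 2316/23047)·2026/2316 = 0.78687679.
deff = 0.77926475 / 0.78687679 = 0.9903.

0.9903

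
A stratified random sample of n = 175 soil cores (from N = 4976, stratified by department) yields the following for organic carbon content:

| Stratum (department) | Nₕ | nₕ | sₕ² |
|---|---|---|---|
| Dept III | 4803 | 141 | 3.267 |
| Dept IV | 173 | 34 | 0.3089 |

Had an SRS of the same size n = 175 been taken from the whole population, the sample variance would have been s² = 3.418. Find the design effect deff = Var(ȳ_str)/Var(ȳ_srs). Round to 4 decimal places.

Var(ȳ_str) = Σ Wₕ²(1−fₕ)sₕ²/nₕ with Wₕ = Nₕ/4976:
  Dept III: (4803/4976)²·(1−141/4803)·3.267/141 = 0.020953382
  Dept IV: (173/4976)²·(1−34/173)·0.3089/34 = 8.8234647 × 10^-6
  → Var(ȳ_str) = 0.020962205.
Var(ȳ_srs) = (1 − 175/4976)·3.418/175 = 0.018844531.
deff = 0.020962205 / 0.018844531 = 1.1124.

1.1124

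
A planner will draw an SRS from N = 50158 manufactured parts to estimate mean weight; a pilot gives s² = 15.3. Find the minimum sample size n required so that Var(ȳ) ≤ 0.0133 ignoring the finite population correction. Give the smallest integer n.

Without fpc, n₀ = s²/D = 15.3/0.0133 = 1150.3759.
Rounding up, n = 1151.

1151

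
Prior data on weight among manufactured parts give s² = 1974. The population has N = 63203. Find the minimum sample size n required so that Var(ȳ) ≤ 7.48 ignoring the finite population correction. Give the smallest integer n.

264

Without fpc, n₀ = s²/D = 1974/7.48 = 263.9037.
Rounding up, n = 264.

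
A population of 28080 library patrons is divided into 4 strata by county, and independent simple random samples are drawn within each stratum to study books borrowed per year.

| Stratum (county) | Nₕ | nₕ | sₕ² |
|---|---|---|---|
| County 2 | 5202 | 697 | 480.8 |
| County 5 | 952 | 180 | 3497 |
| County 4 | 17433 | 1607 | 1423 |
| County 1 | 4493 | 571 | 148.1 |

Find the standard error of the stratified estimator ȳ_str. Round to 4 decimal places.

0.5952

Var(ȳ_str) = Σₕ Wₕ²(1 − fₕ)sₕ²/nₕ with Wₕ = Nₕ/N, N = 28080.
County 2: Wₕ = 0.18525641; term = 0.18525641²·(1 − 0.13398693)·480.8/697 = 0.020502302.
County 5: Wₕ = 0.03390313; term = 0.03390313²·(1 − 0.18907563)·3497/180 = 0.018108529.
County 4: Wₕ = 0.62083333; term = 0.62083333²·(1 − 0.09218149)·1423/1607 = 0.30984045.
County 1: Wₕ = 0.16000712; term = 0.16000712²·(1 − 0.12708658)·148.1/571 = 0.0057965389.
Sum = 0.35424782.
SE = √(0.35424782) = 0.5952.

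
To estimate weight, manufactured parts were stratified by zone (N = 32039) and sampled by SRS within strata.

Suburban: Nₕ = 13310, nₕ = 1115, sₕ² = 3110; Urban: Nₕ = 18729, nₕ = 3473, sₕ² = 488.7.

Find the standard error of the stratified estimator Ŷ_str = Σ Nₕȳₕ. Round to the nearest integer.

22202

Var(Ŷ_str) = Σₕ Nₕ²(1 − fₕ)sₕ²/nₕ.
Suburban: 13310²·(1 − 1115/13310)·3110/1115 = 4.5273637 × 10^8.
Urban: 18729²·(1 − 3473/18729)·488.7/3473 = 4.0206181 × 10^7.
Sum = 4.9294255 × 10^8.
SE = √(4.9294255 × 10^8) = 22202.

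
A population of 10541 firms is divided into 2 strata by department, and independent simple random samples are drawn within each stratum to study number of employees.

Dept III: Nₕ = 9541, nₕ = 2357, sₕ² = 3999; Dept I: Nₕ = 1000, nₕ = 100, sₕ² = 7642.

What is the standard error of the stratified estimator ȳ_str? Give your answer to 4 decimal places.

Var(ȳ_str) = Σₕ Wₕ²(1 − fₕ)sₕ²/nₕ with Wₕ = Nₕ/N, N = 10541.
Dept III: Wₕ = 0.90513234; term = 0.90513234²·(1 − 0.24703909)·3999/2357 = 1.0466185.
Dept I: Wₕ = 0.09486766; term = 0.09486766²·(1 − 0.10000000)·7642/100 = 0.61899325.
Sum = 1.6656118.
SE = √(1.6656118) = 1.2906.

1.2906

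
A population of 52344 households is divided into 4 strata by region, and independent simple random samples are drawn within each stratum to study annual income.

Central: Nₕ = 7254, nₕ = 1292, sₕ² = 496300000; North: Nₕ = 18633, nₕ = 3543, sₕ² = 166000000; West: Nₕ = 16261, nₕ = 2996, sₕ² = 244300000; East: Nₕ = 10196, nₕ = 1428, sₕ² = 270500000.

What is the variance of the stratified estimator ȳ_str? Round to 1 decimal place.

Var(ȳ_str) = Σₕ Wₕ²(1 − fₕ)sₕ²/nₕ with Wₕ = Nₕ/N, N = 52344.
Central: Wₕ = 0.13858322; term = 0.13858322²·(1 − 0.17810863)·496300000/1292 = 6063.4175.
North: Wₕ = 0.35597203; term = 0.35597203²·(1 − 0.19014651)·166000000/3543 = 4808.1183.
West: Wₕ = 0.31065643; term = 0.31065643²·(1 − 0.18424451)·244300000/2996 = 6419.5169.
East: Wₕ = 0.19478832; term = 0.19478832²·(1 − 0.14005492)·270500000/1428 = 6180.6708.
Sum = 23471.724.

23471.7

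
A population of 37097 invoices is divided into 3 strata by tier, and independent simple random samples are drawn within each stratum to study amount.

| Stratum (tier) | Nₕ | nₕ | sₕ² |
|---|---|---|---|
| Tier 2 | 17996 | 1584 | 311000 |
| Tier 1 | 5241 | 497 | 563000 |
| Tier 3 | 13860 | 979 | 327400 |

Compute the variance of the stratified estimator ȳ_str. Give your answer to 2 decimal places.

105.99

Var(ȳ_str) = Σₕ Wₕ²(1 − fₕ)sₕ²/nₕ with Wₕ = Nₕ/N, N = 37097.
Tier 2: Wₕ = 0.48510661; term = 0.48510661²·(1 − 0.08801956)·311000/1584 = 42.137147.
Tier 1: Wₕ = 0.14127827; term = 0.14127827²·(1 − 0.09482923)·563000/497 = 20.466014.
Tier 3: Wₕ = 0.37361512; term = 0.37361512²·(1 − 0.07063492)·327400/979 = 43.384162.
Sum = 105.98732.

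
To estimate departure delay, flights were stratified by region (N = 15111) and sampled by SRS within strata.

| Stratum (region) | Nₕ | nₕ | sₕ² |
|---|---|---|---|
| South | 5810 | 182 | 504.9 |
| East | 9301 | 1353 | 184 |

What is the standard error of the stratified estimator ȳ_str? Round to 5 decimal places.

0.66430

Var(ȳ_str) = Σₕ Wₕ²(1 − fₕ)sₕ²/nₕ with Wₕ = Nₕ/N, N = 15111.
South: Wₕ = 0.38448812; term = 0.38448812²·(1 − 0.03132530)·504.9/182 = 0.3972627.
East: Wₕ = 0.61551188; term = 0.61551188²·(1 − 0.14546823)·184/1353 = 0.044027205.
Sum = 0.44128991.
SE = √(0.44128991) = 0.66430.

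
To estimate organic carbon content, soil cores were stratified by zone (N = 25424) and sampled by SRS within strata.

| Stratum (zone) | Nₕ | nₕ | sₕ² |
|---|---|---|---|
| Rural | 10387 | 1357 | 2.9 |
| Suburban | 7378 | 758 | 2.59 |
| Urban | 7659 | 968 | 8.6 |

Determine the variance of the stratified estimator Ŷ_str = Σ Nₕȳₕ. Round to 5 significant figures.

822620

Var(Ŷ_str) = Σₕ Nₕ²(1 − fₕ)sₕ²/nₕ.
Rural: 10387²·(1 − 1357/10387)·2.9/1357 = 200445.37.
Suburban: 7378²·(1 − 758/7378)·2.59/758 = 166888.8.
Urban: 7659²·(1 − 968/7659)·8.6/968 = 455287.99.
Sum = 822622.16.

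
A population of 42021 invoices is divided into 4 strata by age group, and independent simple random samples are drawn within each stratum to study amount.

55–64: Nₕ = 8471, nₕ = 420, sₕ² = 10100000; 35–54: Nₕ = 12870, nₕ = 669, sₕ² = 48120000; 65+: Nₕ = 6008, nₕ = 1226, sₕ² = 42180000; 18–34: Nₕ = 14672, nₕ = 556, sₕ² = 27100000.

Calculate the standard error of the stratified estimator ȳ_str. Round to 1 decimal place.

116.6

Var(ȳ_str) = Σₕ Wₕ²(1 − fₕ)sₕ²/nₕ with Wₕ = Nₕ/N, N = 42021.
55–64: Wₕ = 0.20158968; term = 0.20158968²·(1 − 0.04958092)·10100000/420 = 928.80346.
35–54: Wₕ = 0.30627543; term = 0.30627543²·(1 − 0.05198135)·48120000/669 = 6396.475.
65+: Wₕ = 0.14297613; term = 0.14297613²·(1 − 0.20406125)·42180000/1226 = 559.78703.
18–34: Wₕ = 0.34915875; term = 0.34915875²·(1 − 0.03789531)·27100000/556 = 5716.9277.
Sum = 13601.993.
SE = √(13601.993) = 116.6.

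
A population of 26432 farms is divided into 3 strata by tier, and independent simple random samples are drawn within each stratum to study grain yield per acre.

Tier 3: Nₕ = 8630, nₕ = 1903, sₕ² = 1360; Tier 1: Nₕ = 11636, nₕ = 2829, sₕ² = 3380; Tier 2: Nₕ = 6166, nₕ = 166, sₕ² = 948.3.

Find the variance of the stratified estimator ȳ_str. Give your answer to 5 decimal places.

0.53714

Var(ȳ_str) = Σₕ Wₕ²(1 − fₕ)sₕ²/nₕ with Wₕ = Nₕ/N, N = 26432.
Tier 3: Wₕ = 0.32649818; term = 0.32649818²·(1 − 0.22050985)·1360/1903 = 0.059384389.
Tier 1: Wₕ = 0.44022397; term = 0.44022397²·(1 − 0.24312479)·3380/2829 = 0.17524894.
Tier 2: Wₕ = 0.23327785; term = 0.23327785²·(1 − 0.02692183)·948.3/166 = 0.30250488.
Sum = 0.53713821.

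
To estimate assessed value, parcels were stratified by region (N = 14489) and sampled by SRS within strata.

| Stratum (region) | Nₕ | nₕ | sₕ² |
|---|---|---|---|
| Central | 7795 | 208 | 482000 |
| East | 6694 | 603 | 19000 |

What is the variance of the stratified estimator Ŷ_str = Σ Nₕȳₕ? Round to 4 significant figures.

Var(Ŷ_str) = Σₕ Nₕ²(1 − fₕ)sₕ²/nₕ.
Central: 7795²·(1 − 208/7795)·482000/208 = 1.3704712 × 10^11.
East: 6694²·(1 − 603/6694)·19000/603 = 1.2847262 × 10^9.
Sum = 1.3833185 × 10^11.

1.383 × 10^11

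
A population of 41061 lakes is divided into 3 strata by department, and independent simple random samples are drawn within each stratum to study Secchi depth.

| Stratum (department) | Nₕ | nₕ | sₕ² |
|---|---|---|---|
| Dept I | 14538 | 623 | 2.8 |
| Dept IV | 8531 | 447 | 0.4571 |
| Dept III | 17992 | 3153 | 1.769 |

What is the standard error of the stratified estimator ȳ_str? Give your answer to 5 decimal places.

0.02588

Var(ȳ_str) = Σₕ Wₕ²(1 − fₕ)sₕ²/nₕ with Wₕ = Nₕ/N, N = 41061.
Dept I: Wₕ = 0.35405860; term = 0.35405860²·(1 − 0.04285321)·2.8/623 = 5.3926076 × 10^-4.
Dept IV: Wₕ = 0.20776406; term = 0.20776406²·(1 − 0.05239714)·0.4571/447 = 4.1828366 × 10^-5.
Dept III: Wₕ = 0.43817735; term = 0.43817735²·(1 − 0.17524455)·1.769/3153 = 8.8844162 × 10^-5.
Sum = 6.6993329 × 10^-4.
SE = √(6.6993329 × 10^-4) = 0.02588.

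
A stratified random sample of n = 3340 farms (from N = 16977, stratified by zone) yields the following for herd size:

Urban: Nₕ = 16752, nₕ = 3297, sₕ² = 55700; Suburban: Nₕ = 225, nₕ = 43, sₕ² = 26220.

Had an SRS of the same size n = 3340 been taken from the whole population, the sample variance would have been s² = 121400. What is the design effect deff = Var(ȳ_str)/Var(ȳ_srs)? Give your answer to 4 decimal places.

0.4555

Var(ȳ_str) = Σ Wₕ²(1−fₕ)sₕ²/nₕ with Wₕ = Nₕ/16977:
  Urban: (16752/16977)²·(1−3297/16752)·55700/3297 = 13.211883
  Suburban: (225/16977)²·(1−43/225)·26220/43 = 0.086635571
  → Var(ȳ_str) = 13.298519.
Var(ȳ_srs) = (1 − 3340/16977)·121400/3340 = 29.196454.
deff = 13.298519 / 29.196454 = 0.4555.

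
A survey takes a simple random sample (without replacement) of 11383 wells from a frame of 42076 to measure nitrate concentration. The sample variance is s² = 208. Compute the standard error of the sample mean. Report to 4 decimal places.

Under SRS without replacement, Var(ȳ) = (1 − f)·s²/n with f = n/N = 11383/42076 = 0.27053427.
Var(ȳ) = (1 − 0.27053427)·208/11383 = 0.72946573·0.018272863 = 0.013329427.
SE(ȳ) = √(0.013329427) = 0.1155.

0.1155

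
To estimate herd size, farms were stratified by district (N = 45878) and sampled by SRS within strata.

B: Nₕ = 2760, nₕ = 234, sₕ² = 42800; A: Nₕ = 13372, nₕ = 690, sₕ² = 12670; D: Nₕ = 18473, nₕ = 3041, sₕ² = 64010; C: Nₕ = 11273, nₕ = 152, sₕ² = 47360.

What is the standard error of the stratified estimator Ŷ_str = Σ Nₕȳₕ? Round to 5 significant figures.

222380

Var(Ŷ_str) = Σₕ Nₕ²(1 − fₕ)sₕ²/nₕ.
B: 2760²·(1 − 234/2760)·42800/234 = 1.2751766 × 10^9.
A: 13372²·(1 − 690/13372)·12670/690 = 3.11395 × 10^9.
D: 18473²·(1 − 3041/18473)·64010/3041 = 6.0005499 × 10^9.
C: 11273²·(1 − 152/11273)·47360/152 = 3.9061728 × 10^10.
Sum = 4.9451405 × 10^10.
SE = √(4.9451405 × 10^10) = 222380.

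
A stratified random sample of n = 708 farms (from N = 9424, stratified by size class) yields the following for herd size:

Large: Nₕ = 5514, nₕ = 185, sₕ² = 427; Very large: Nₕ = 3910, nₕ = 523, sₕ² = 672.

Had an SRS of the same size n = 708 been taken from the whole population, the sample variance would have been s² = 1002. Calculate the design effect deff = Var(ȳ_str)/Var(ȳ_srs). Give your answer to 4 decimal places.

0.7298

Var(ȳ_str) = Σ Wₕ²(1−fₕ)sₕ²/nₕ with Wₕ = Nₕ/9424:
  Large: (5514/9424)²·(1−185/5514)·427/185 = 0.76365654
  Very large: (3910/9424)²·(1−523/3910)·672/523 = 0.19159712
  → Var(ȳ_str) = 0.95525366.
Var(ȳ_srs) = (1 − 708/9424)·1002/708 = 1.30893.
deff = 0.95525366 / 1.30893 = 0.7298.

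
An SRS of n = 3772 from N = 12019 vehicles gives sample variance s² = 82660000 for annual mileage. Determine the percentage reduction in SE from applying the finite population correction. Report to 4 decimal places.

17.1650

f = n/N = 3772/12019 = 0.31383643.
SE_no-fpc = √(s²/n) = 148.03413; SE_fpc = √((1−f)s²/n) = 122.62406.
Ratio = √(1−f) = 0.82834991. Reduction = 100·(1 − 0.82834991) = 17.1650%.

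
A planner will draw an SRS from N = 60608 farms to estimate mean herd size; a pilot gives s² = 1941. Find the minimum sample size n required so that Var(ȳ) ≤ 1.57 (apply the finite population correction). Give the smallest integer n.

1212

Without fpc, n₀ = s²/D = 1941/1.57 = 1236.3057.
With fpc, (1 − n/N)·s²/n ≤ D requires n ≥ n₀/(1 + n₀/N) = 1236.3057/(1 + 1236.3057/60608) = 1211.5912.
Rounding up, n = 1212.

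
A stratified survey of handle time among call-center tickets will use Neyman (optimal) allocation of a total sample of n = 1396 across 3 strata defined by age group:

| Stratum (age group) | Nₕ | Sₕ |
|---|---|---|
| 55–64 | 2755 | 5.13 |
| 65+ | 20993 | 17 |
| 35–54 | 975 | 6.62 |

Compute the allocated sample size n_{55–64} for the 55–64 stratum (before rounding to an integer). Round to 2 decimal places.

52.27

Neyman allocation: nₕ = n·NₕSₕ / Σⱼ NⱼSⱼ.
Σ NⱼSⱼ = 2755·5.13 + 20993·17 + 975·6.62 = 377468.65.
n_{55–64} = 1396·2755·5.13 / 377468.65 = 52.27.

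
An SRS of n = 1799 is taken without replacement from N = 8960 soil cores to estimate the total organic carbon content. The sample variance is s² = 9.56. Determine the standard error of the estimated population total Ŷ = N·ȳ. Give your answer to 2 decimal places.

Var(Ŷ) = N²·Var(ȳ) = N²·(1 − n/N)·s²/n.
f = 1799/8960 = 0.20078125; Var(ȳ) = 0.79921875·9.56/1799 = 0.0042470991.
Var(Ŷ) = 8960² · 0.0042470991 = 340963.91.
SE(Ŷ) = √(340963.91) = 583.92.

583.92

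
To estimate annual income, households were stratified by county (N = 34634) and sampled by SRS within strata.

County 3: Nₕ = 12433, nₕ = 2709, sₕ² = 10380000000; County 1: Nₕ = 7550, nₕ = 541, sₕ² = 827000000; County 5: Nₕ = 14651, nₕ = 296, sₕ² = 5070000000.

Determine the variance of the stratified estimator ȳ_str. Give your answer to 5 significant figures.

3.4568 × 10^6

Var(ȳ_str) = Σₕ Wₕ²(1 − fₕ)sₕ²/nₕ with Wₕ = Nₕ/N, N = 34634.
County 3: Wₕ = 0.35898250; term = 0.35898250²·(1 − 0.21788788)·10380000000/2709 = 386192.58.
County 1: Wₕ = 0.21799388; term = 0.21799388²·(1 − 0.07165563)·827000000/541 = 67438.197.
County 5: Wₕ = 0.42302362; term = 0.42302362²·(1 − 0.02020340)·5070000000/296 = 3.0031803 × 10^6.
Sum = 3.4568111 × 10^6.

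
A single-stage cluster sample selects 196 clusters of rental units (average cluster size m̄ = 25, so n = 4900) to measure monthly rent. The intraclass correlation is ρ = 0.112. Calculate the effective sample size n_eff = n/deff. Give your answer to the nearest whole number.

deff = 1 + (25 − 1)·0.112 = 1 + 2.688 = 3.688.
n_eff = 4900 / 3.688 = 1329.

1329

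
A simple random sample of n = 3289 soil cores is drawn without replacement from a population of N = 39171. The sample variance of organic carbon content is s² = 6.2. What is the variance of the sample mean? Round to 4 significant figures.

0.001727

Under SRS without replacement, Var(ȳ) = (1 − f)·s²/n with f = n/N = 3289/39171 = 0.08396518.
Var(ȳ) = (1 − 0.08396518)·6.2/3289 = 0.91603482·0.0018850715 = 0.0017267911.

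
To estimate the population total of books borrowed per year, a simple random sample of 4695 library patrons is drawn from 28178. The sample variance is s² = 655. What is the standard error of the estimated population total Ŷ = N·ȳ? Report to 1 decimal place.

Var(Ŷ) = N²·Var(ȳ) = N²·(1 − n/N)·s²/n.
f = 4695/28178 = 0.16661935; Var(ȳ) = 0.83338065·655/4695 = 0.11626503.
Var(Ŷ) = 28178² · 0.11626503 = 9.2314397 × 10^7.
SE(Ŷ) = √(9.2314397 × 10^7) = 9608.0.

9608.0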